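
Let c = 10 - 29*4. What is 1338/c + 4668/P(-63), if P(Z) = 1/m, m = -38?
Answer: -9402021/53 ≈ -1.7740e+5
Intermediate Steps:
P(Z) = -1/38 (P(Z) = 1/(-38) = -1/38)
c = -106 (c = 10 - 116 = -106)
1338/c + 4668/P(-63) = 1338/(-106) + 4668/(-1/38) = 1338*(-1/106) + 4668*(-38) = -669/53 - 177384 = -9402021/53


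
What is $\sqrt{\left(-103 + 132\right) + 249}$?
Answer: $\sqrt{278} \approx 16.673$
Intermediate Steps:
$\sqrt{\left(-103 + 132\right) + 249} = \sqrt{29 + 249} = \sqrt{278}$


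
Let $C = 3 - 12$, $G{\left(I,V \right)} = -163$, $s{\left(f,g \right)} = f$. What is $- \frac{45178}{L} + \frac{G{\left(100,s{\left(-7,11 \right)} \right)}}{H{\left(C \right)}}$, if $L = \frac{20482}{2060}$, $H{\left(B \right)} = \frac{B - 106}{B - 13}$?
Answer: $- \frac{109960374}{24035} \approx -4575.0$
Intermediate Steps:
$C = -9$ ($C = 3 - 12 = -9$)
$H{\left(B \right)} = \frac{-106 + B}{-13 + B}$
$L = \frac{10241}{1030}$ ($L = 20482 \cdot \frac{1}{2060} = \frac{10241}{1030} \approx 9.9427$)
$- \frac{45178}{L} + \frac{G{\left(100,s{\left(-7,11 \right)} \right)}}{H{\left(C \right)}} = - \frac{45178}{\frac{10241}{1030}} - \frac{163}{\frac{1}{-13 - 9} \left(-106 - 9\right)} = \left(-45178\right) \frac{1030}{10241} - \frac{163}{\frac{1}{-22} \left(-115\right)} = - \frac{949660}{209} - \frac{163}{\left(- \frac{1}{22}\right) \left(-115\right)} = - \frac{949660}{209} - \frac{163}{\frac{115}{22}} = - \frac{949660}{209} - \frac{3586}{115} = - \frac{109960374}{24035}$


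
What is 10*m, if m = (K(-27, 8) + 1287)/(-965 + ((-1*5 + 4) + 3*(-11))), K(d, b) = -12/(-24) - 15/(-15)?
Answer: -4295/333 ≈ -12.898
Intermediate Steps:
K(d, b) = 3/2 (K(d, b) = -12*(-1/24) - 15*(-1/15) = ½ + 1 = 3/2)
m = -859/666 (m = (3/2 + 1287)/(-965 + ((-1*5 + 4) + 3*(-11))) = 2577/(2*(-965 + ((-5 + 4) - 33))) = 2577/(2*(-965 + (-1 - 33))) = 2577/(2*(-965 - 34)) = (2577/2)/(-999) = (2577/2)*(-1/999) = -859/666 ≈ -1.2898)
10*m = 10*(-859/666) = -4295/333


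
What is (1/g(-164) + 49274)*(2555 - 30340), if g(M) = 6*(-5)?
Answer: -8214462983/6 ≈ -1.3691e+9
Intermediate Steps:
g(M) = -30
(1/g(-164) + 49274)*(2555 - 30340) = (1/(-30) + 49274)*(2555 - 30340) = (-1/30 + 49274)*(-27785) = (1478219/30)*(-27785) = -8214462983/6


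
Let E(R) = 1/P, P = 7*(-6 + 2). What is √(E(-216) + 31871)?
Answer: √6246709/14 ≈ 178.52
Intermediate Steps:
P = -28 (P = 7*(-4) = -28)
E(R) = -1/28 (E(R) = 1/(-28) = -1/28)
√(E(-216) + 31871) = √(-1/28 + 31871) = √(892387/28) = √6246709/14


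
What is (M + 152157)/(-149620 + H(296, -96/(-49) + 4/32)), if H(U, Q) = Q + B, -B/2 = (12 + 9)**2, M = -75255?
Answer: -30145584/58995967 ≈ -0.51098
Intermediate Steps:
B = -882 (B = -2*(12 + 9)**2 = -2*21**2 = -2*441 = -882)
H(U, Q) = -882 + Q (H(U, Q) = Q - 882 = -882 + Q)
(M + 152157)/(-149620 + H(296, -96/(-49) + 4/32)) = (-75255 + 152157)/(-149620 + (-882 + (-96/(-49) + 4/32))) = 76902/(-149620 + (-882 + (-96*(-1/49) + 4*(1/32)))) = 76902/(-149620 + (-882 + (96/49 + 1/8))) = 76902/(-149620 + (-882 + 817/392)) = 76902/(-149620 - 344927/392) = 76902/(-58995967/392) = 76902*(-392/58995967) = -30145584/58995967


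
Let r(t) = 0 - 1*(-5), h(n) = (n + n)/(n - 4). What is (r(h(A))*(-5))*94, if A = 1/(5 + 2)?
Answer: -2350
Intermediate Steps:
A = 1/7 ≈ 0.14286
h(n) = 2*n/(-4 + n) (h(n) = (2*n)/(-4 + n) = 2*n/(-4 + n))
r(t) = 5 (r(t) = 0 + 5 = 5)
(r(h(A))*(-5))*94 = (5*(-5))*94 = -25*94 = -2350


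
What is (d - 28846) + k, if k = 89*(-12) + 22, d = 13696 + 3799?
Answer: -12397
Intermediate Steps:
d = 17495
k = -1046 (k = -1068 + 22 = -1046)
(d - 28846) + k = (17495 - 28846) - 1046 = -11351 - 1046 = -12397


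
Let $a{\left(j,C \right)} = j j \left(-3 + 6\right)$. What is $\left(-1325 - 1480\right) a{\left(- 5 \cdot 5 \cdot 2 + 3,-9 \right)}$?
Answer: $-18588735$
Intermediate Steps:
$a{\left(j,C \right)} = 3 j^{2}$ ($a{\left(j,C \right)} = j^{2} \cdot 3 = 3 j^{2}$)
$\left(-1325 - 1480\right) a{\left(- 5 \cdot 5 \cdot 2 + 3,-9 \right)} = \left(-1325 - 1480\right) 3 \left(- 5 \cdot 5 \cdot 2 + 3\right)^{2} = - 2805 \cdot 3 \left(\left(-5\right) 10 + 3\right)^{2} = - 2805 \cdot 3 \left(-50 + 3\right)^{2} = - 2805 \cdot 3 \left(-47\right)^{2} = - 2805 \cdot 3 \cdot 2209 = \left(-2805\right) 6627 = -18588735$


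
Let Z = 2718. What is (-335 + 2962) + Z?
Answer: 5345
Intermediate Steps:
(-335 + 2962) + Z = (-335 + 2962) + 2718 = 2627 + 2718 = 5345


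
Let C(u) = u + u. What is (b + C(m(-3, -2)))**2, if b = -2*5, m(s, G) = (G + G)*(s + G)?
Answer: 900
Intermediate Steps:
m(s, G) = 2*G*(G + s) (m(s, G) = (2*G)*(G + s) = 2*G*(G + s))
C(u) = 2*u
b = -10
(b + C(m(-3, -2)))**2 = (-10 + 2*(2*(-2)*(-2 - 3)))**2 = (-10 + 2*(2*(-2)*(-5)))**2 = (-10 + 2*20)**2 = (-10 + 40)**2 = 30**2 = 900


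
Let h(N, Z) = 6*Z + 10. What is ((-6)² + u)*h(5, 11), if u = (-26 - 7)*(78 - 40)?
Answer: -92568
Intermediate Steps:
h(N, Z) = 10 + 6*Z
u = -1254 (u = -33*38 = -1254)
((-6)² + u)*h(5, 11) = ((-6)² - 1254)*(10 + 6*11) = (36 - 1254)*(10 + 66) = -1218*76 = -92568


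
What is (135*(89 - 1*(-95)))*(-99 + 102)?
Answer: 74520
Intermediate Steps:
(135*(89 - 1*(-95)))*(-99 + 102) = (135*(89 + 95))*3 = (135*184)*3 = 24840*3 = 74520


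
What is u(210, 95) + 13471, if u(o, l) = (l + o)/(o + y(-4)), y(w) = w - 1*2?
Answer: 2748389/204 ≈ 13473.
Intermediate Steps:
y(w) = -2 + w (y(w) = w - 2 = -2 + w)
u(o, l) = (l + o)/(-6 + o) (u(o, l) = (l + o)/(o + (-2 - 4)) = (l + o)/(o - 6) = (l + o)/(-6 + o))
u(210, 95) + 13471 = (95 + 210)/(-6 + 210) + 13471 = 305/204 + 13471 = 2748389/204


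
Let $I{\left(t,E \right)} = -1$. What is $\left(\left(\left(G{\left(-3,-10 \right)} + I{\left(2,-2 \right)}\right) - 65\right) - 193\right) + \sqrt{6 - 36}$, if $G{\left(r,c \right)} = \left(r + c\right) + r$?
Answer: $-275 + i \sqrt{30} \approx -275.0 + 5.4772 i$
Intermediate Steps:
$G{\left(r,c \right)} = c + 2 r$ ($G{\left(r,c \right)} = \left(c + r\right) + r = c + 2 r$)
$\left(\left(\left(G{\left(-3,-10 \right)} + I{\left(2,-2 \right)}\right) - 65\right) - 193\right) + \sqrt{6 - 36} = \left(\left(\left(\left(-10 + 2 \left(-3\right)\right) - 1\right) - 65\right) - 193\right) + \sqrt{6 - 36} = \left(\left(\left(\left(-10 - 6\right) - 1\right) - 65\right) - 193\right) + \sqrt{6 - 36} = \left(\left(\left(-16 - 1\right) - 65\right) - 193\right) + \sqrt{-30} = \left(\left(-17 - 65\right) - 193\right) + i \sqrt{30} = \left(-82 - 193\right) + i \sqrt{30} = -275 + i \sqrt{30}$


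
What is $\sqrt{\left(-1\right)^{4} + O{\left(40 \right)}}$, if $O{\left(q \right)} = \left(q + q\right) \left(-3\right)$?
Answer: $i \sqrt{239} \approx 15.46 i$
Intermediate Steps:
$O{\left(q \right)} = - 6 q$ ($O{\left(q \right)} = 2 q \left(-3\right) = - 6 q$)
$\sqrt{\left(-1\right)^{4} + O{\left(40 \right)}} = \sqrt{\left(-1\right)^{4} - 240} = \sqrt{1 - 240} = \sqrt{-239} = i \sqrt{239}$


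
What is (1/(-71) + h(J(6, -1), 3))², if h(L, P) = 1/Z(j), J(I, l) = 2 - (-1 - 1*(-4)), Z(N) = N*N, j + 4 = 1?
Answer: 3844/408321 ≈ 0.0094142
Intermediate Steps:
j = -3 (j = -4 + 1 = -3)
Z(N) = N²
J(I, l) = -1 (J(I, l) = 2 - (-1 + 4) = 2 - 1*3 = 2 - 3 = -1)
h(L, P) = ⅑ (h(L, P) = 1/((-3)²) = 1/9 = ⅑)
(1/(-71) + h(J(6, -1), 3))² = (1/(-71) + ⅑)² = (-1/71 + ⅑)² = (62/639)² = 3844/408321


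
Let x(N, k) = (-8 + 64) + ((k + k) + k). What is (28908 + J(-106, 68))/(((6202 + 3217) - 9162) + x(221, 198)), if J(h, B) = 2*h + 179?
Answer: 28875/907 ≈ 31.836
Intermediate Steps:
J(h, B) = 179 + 2*h
x(N, k) = 56 + 3*k (x(N, k) = 56 + (2*k + k) = 56 + 3*k)
(28908 + J(-106, 68))/(((6202 + 3217) - 9162) + x(221, 198)) = (28908 + (179 + 2*(-106)))/(((6202 + 3217) - 9162) + (56 + 3*198)) = (28908 + (179 - 212))/((9419 - 9162) + (56 + 594)) = (28908 - 33)/(257 + 650) = 28875/907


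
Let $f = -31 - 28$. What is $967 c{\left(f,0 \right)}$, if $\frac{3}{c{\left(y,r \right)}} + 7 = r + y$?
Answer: $- \frac{967}{22} \approx -43.955$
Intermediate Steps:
$f = -59$
$c{\left(y,r \right)} = \frac{3}{-7 + r + y}$ ($c{\left(y,r \right)} = \frac{3}{-7 + \left(r + y\right)} = \frac{3}{-7 + r + y}$)
$967 c{\left(f,0 \right)} = 967 \frac{3}{-7 + 0 - 59} = 967 \frac{3}{-66} = 967 \cdot 3 \left(- \frac{1}{66}\right) = 967 \left(- \frac{1}{22}\right) = - \frac{967}{22}$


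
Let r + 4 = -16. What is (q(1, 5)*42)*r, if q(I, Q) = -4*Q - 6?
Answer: 21840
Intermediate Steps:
q(I, Q) = -6 - 4*Q
r = -20 (r = -4 - 16 = -20)
(q(1, 5)*42)*r = ((-6 - 4*5)*42)*(-20) = ((-6 - 20)*42)*(-20) = -26*42*(-20) = -1092*(-20) = 21840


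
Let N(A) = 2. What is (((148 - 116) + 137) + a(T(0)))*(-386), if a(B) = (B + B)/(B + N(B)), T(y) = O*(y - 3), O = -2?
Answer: -65813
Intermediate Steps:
T(y) = 6 - 2*y (T(y) = -2*(y - 3) = -2*(-3 + y) = 6 - 2*y)
a(B) = 2*B/(2 + B) (a(B) = (B + B)/(B + 2) = (2*B)/(2 + B) = 2*B/(2 + B))
(((148 - 116) + 137) + a(T(0)))*(-386) = (((148 - 116) + 137) + 2*(6 - 2*0)/(2 + (6 - 2*0)))*(-386) = ((32 + 137) + 2*(6 + 0)/(2 + (6 + 0)))*(-386) = (169 + 2*6/(2 + 6))*(-386) = (169 + 2*6/8)*(-386) = (169 + 2*6*(⅛))*(-386) = (169 + 3/2)*(-386) = (341/2)*(-386) = -65813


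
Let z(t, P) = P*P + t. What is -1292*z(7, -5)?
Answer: -41344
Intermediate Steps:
z(t, P) = t + P**2 (z(t, P) = P**2 + t = t + P**2)
-1292*z(7, -5) = -1292*(7 + (-5)**2) = -1292*(7 + 25) = -1292*32 = -41344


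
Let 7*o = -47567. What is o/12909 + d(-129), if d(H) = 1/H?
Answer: -53218/99631 ≈ -0.53415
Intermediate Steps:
o = -47567/7 (o = (⅐)*(-47567) = -47567/7 ≈ -6795.3)
o/12909 + d(-129) = -47567/7/12909 + 1/(-129) = -47567/7*1/12909 - 1/129 = -3659/6951 - 1/129 = -53218/99631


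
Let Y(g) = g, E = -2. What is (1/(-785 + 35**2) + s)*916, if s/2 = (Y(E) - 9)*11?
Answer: -24383691/110 ≈ -2.2167e+5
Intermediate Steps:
s = -242 (s = 2*((-2 - 9)*11) = 2*(-11*11) = 2*(-121) = -242)
(1/(-785 + 35**2) + s)*916 = (1/(-785 + 35**2) - 242)*916 = (1/(-785 + 1225) - 242)*916 = (1/440 - 242)*916 = -106479/440*916 = -24383691/110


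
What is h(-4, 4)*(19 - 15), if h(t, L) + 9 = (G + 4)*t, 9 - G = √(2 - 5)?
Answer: -244 + 16*I*√3 ≈ -244.0 + 27.713*I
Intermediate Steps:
G = 9 - I*√3 (G = 9 - √(2 - 5) = 9 - √(-3) = 9 - I*√3 ≈ 9.0 - 1.732*I)
h(t, L) = -9 + t*(13 - I*√3) (h(t, L) = -9 + ((9 - I*√3) + 4)*t = -9 + (13 - I*√3)*t = -9 + t*(13 - I*√3))
h(-4, 4)*(19 - 15) = (-9 + 13*(-4) - 1*I*(-4)*√3)*(19 - 15) = (-9 - 52 + 4*I*√3)*4 = (-61 + 4*I*√3)*4 = -244 + 16*I*√3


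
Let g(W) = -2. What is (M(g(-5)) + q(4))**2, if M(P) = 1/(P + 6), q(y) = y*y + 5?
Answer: 7225/16 ≈ 451.56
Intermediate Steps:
q(y) = 5 + y**2 (q(y) = y**2 + 5 = 5 + y**2)
M(P) = 1/(6 + P)
(M(g(-5)) + q(4))**2 = (1/(6 - 2) + (5 + 4**2))**2 = (1/4 + (5 + 16))**2 = (1/4 + 21)**2 = (85/4)**2 = 7225/16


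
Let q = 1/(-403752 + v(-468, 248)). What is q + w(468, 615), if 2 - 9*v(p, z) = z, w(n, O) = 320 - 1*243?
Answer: 93273023/1211338 ≈ 77.000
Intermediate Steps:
w(n, O) = 77 (w(n, O) = 320 - 243 = 77)
v(p, z) = 2/9 - z/9
q = -3/1211338 (q = 1/(-403752 + (2/9 - ⅑*248)) = 1/(-403752 + (2/9 - 248/9)) = 1/(-403752 - 82/3) = 1/(-1211338/3) = -3/1211338 ≈ -2.4766e-6)
q + w(468, 615) = -3/1211338 + 77 = 93273023/1211338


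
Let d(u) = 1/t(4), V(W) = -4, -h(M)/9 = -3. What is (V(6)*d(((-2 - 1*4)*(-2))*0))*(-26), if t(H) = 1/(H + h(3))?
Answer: 3224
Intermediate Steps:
h(M) = 27 (h(M) = -9*(-3) = 27)
t(H) = 1/(27 + H) (t(H) = 1/(H + 27) = 1/(27 + H))
d(u) = 31 (d(u) = 1/(1/(27 + 4)) = 1/(1/31) = 31)
(V(6)*d(((-2 - 1*4)*(-2))*0))*(-26) = -4*31*(-26) = -124*(-26) = 3224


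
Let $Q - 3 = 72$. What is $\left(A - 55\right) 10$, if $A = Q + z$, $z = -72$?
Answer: $-520$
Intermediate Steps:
$Q = 75$ ($Q = 3 + 72 = 75$)
$A = 3$ ($A = 75 - 72 = 3$)
$\left(A - 55\right) 10 = \left(3 - 55\right) 10 = \left(-52\right) 10 = -520$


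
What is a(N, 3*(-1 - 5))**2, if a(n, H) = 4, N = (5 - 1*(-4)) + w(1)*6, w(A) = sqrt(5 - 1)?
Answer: 16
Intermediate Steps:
w(A) = 2 (w(A) = sqrt(4) = 2)
N = 21 (N = (5 - 1*(-4)) + 2*6 = (5 + 4) + 12 = 9 + 12 = 21)
a(N, 3*(-1 - 5))**2 = 4**2 = 16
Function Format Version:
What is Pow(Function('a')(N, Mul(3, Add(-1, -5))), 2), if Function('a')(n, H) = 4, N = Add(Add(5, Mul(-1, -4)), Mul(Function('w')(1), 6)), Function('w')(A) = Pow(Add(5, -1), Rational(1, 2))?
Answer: 16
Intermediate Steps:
Function('w')(A) = 2 (Function('w')(A) = Pow(4, Rational(1, 2)) = 2)
N = 21 (N = Add(Add(5, Mul(-1, -4)), Mul(2, 6)) = Add(Add(5, 4), 12) = Add(9, 12) = 21)
Pow(Function('a')(N, Mul(3, Add(-1, -5))), 2) = Pow(4, 2) = 16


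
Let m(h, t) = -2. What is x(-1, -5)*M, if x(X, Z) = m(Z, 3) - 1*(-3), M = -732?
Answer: -732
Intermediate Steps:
x(X, Z) = 1 (x(X, Z) = -2 - 1*(-3) = -2 + 3 = 1)
x(-1, -5)*M = 1*(-732) = -732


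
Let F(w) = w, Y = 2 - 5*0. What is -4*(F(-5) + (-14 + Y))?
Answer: 68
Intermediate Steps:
Y = 2 (Y = 2 + 0 = 2)
-4*(F(-5) + (-14 + Y)) = -4*(-5 + (-14 + 2)) = -4*(-5 - 12) = -4*(-17) = 68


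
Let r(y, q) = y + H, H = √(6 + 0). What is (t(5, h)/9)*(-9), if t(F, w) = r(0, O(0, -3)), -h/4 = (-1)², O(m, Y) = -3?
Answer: -√6 ≈ -2.4495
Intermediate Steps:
H = √6 ≈ 2.4495
h = -4 (h = -4*(-1)² = -4*1 = -4)
r(y, q) = y + √6
t(F, w) = √6 (t(F, w) = 0 + √6 = √6)
(t(5, h)/9)*(-9) = (√6/9)*(-9) = -√6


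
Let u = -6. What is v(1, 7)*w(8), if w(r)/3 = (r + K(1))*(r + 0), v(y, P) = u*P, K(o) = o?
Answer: -9072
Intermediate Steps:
v(y, P) = -6*P
w(r) = 3*r*(1 + r) (w(r) = 3*((r + 1)*(r + 0)) = 3*((1 + r)*r) = 3*(r*(1 + r)) = 3*r*(1 + r))
v(1, 7)*w(8) = (-6*7)*(3*8*(1 + 8)) = -126*8*9 = -42*216 = -9072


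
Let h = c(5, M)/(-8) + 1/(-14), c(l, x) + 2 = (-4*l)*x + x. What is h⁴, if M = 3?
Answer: 27982932961/9834496 ≈ 2845.4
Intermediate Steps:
c(l, x) = -2 + x - 4*l*x (c(l, x) = -2 + ((-4*l)*x + x) = -2 + (-4*l*x + x) = -2 + (x - 4*l*x) = -2 + x - 4*l*x)
h = 409/56 (h = (-2 + 3 - 4*5*3)/(-8) + 1/(-14) = (-2 + 3 - 60)*(-⅛) + 1*(-1/14) = -59*(-⅛) - 1/14 = 59/8 - 1/14 = 409/56 ≈ 7.3036)
h⁴ = (409/56)⁴ = 27982932961/9834496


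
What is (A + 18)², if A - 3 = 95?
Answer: 13456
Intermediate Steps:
A = 98 (A = 3 + 95 = 98)
(A + 18)² = (98 + 18)² = 116² = 13456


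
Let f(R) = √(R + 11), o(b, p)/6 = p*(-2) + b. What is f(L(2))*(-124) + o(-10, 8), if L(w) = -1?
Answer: -156 - 124*√10 ≈ -548.12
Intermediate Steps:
o(b, p) = -12*p + 6*b (o(b, p) = 6*(p*(-2) + b) = 6*(-2*p + b) = 6*(b - 2*p) = -12*p + 6*b)
f(R) = √(11 + R)
f(L(2))*(-124) + o(-10, 8) = √(11 - 1)*(-124) + (-12*8 + 6*(-10)) = √10*(-124) + (-96 - 60) = -124*√10 - 156 = -156 - 124*√10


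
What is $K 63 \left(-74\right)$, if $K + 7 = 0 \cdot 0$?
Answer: $32634$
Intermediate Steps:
$K = -7$ ($K = -7 + 0 \cdot 0 = -7 + 0 = -7$)
$K 63 \left(-74\right) = \left(-7\right) 63 \left(-74\right) = \left(-441\right) \left(-74\right) = 32634$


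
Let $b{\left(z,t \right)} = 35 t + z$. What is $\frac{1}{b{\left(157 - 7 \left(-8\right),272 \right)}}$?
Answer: $\frac{1}{9733} \approx 0.00010274$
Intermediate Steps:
$b{\left(z,t \right)} = z + 35 t$
$\frac{1}{b{\left(157 - 7 \left(-8\right),272 \right)}} = \frac{1}{\left(157 - 7 \left(-8\right)\right) + 35 \cdot 272} = \frac{1}{\left(157 - -56\right) + 9520} = \frac{1}{\left(157 + 56\right) + 9520} = \frac{1}{213 + 9520} = \frac{1}{9733}$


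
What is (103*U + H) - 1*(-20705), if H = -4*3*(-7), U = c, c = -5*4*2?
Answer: 16669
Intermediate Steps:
c = -40 (c = -20*2 = -40)
U = -40
H = 84 (H = -12*(-7) = 84)
(103*U + H) - 1*(-20705) = (103*(-40) + 84) - 1*(-20705) = (-4120 + 84) + 20705 = -4036 + 20705 = 16669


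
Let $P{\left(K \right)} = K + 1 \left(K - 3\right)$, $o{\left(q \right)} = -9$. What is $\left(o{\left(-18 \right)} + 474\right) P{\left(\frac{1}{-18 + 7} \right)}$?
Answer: $- \frac{16275}{11} \approx -1479.5$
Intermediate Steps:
$P{\left(K \right)} = -3 + 2 K$ ($P{\left(K \right)} = K + 1 \left(-3 + K\right) = K + \left(-3 + K\right) = -3 + 2 K$)
$\left(o{\left(-18 \right)} + 474\right) P{\left(\frac{1}{-18 + 7} \right)} = \left(-9 + 474\right) \left(-3 + \frac{2}{-18 + 7}\right) = 465 \left(-3 + \frac{2}{-11}\right) = 465 \left(-3 + 2 \left(- \frac{1}{11}\right)\right) = 465 \left(-3 - \frac{2}{11}\right) = 465 \left(- \frac{35}{11}\right) = - \frac{16275}{11}$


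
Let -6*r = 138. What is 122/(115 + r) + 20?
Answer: 981/46 ≈ 21.326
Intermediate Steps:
r = -23 (r = -⅙*138 = -23)
122/(115 + r) + 20 = 122/(115 - 23) + 20 = 122/92 + 20 = (1/92)*122 + 20 = 61/46 + 20 = 981/46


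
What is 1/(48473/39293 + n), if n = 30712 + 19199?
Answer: 39293/1961201396 ≈ 2.0035e-5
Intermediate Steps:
n = 49911
1/(48473/39293 + n) = 1/(48473/39293 + 49911) = 1/(1961201396/39293) = 39293/1961201396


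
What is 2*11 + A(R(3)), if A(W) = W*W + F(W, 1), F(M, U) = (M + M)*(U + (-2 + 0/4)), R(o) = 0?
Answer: 22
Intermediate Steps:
F(M, U) = 2*M*(-2 + U) (F(M, U) = (2*M)*(U + (-2 + 0*(¼))) = (2*M)*(U + (-2 + 0)) = (2*M)*(U - 2) = (2*M)*(-2 + U) = 2*M*(-2 + U))
A(W) = W² - 2*W (A(W) = W*W + 2*W*(-2 + 1) = W² + 2*W*(-1) = W² - 2*W)
2*11 + A(R(3)) = 2*11 + 0*(-2 + 0) = 22 + 0*(-2) = 22 + 0 = 22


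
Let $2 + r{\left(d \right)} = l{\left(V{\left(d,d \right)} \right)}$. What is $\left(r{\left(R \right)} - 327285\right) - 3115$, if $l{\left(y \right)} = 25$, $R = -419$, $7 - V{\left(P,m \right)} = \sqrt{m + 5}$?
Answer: $-330377$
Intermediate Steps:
$V{\left(P,m \right)} = 7 - \sqrt{5 + m}$ ($V{\left(P,m \right)} = 7 - \sqrt{m + 5} = 7 - \sqrt{5 + m}$)
$r{\left(d \right)} = 23$ ($r{\left(d \right)} = -2 + 25 = 23$)
$\left(r{\left(R \right)} - 327285\right) - 3115 = \left(23 - 327285\right) - 3115 = -327262 - 3115 = -330377$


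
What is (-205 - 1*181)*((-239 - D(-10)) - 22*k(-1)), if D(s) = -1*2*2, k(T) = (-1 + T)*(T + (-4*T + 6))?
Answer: -62146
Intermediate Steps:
k(T) = (-1 + T)*(6 - 3*T) (k(T) = (-1 + T)*(T + (6 - 4*T)) = (-1 + T)*(6 - 3*T))
D(s) = -4 (D(s) = -2*2 = -4)
(-205 - 1*181)*((-239 - D(-10)) - 22*k(-1)) = (-205 - 1*181)*((-239 - 1*(-4)) - 22*(-6 - 3*(-1)² + 9*(-1))) = (-205 - 181)*((-239 + 4) - 22*(-6 - 3*1 - 9)) = -386*(-235 - 22*(-6 - 3 - 9)) = -386*(-235 - 22*(-18)) = -386*(-235 + 396) = -386*161 = -62146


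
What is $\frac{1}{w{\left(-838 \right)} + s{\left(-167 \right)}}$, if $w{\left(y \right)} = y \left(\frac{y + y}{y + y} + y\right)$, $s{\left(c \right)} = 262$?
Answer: $\frac{1}{701668} \approx 1.4252 \cdot 10^{-6}$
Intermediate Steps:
$w{\left(y \right)} = y \left(1 + y\right)$ ($w{\left(y \right)} = y \left(\frac{2 y}{2 y} + y\right) = y \left(2 y \frac{1}{2 y} + y\right) = y \left(1 + y\right)$)
$\frac{1}{w{\left(-838 \right)} + s{\left(-167 \right)}} = \frac{1}{- 838 \left(1 - 838\right) + 262} = \frac{1}{\left(-838\right) \left(-837\right) + 262} = \frac{1}{701406 + 262} = \frac{1}{701668}$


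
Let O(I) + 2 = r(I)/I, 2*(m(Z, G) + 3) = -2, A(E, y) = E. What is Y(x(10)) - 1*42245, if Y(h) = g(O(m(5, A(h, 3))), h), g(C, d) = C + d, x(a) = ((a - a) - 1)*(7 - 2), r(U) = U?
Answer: -42251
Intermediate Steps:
m(Z, G) = -4 (m(Z, G) = -3 + (½)*(-2) = -3 - 1 = -4)
O(I) = -1 (O(I) = -2 + I/I = -2 + 1 = -1)
x(a) = -5 (x(a) = (0 - 1)*5 = -1*5 = -5)
Y(h) = -1 + h
Y(x(10)) - 1*42245 = (-1 - 5) - 1*42245 = -6 - 42245 = -42251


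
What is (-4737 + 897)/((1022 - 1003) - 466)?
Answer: 1280/149 ≈ 8.5906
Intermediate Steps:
(-4737 + 897)/((1022 - 1003) - 466) = -3840/(19 - 466) = -3840/(-447) = -3840*(-1/447) = 1280/149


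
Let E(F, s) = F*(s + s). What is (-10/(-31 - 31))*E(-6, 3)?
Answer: -180/31 ≈ -5.8064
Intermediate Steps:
E(F, s) = 2*F*s (E(F, s) = F*(2*s) = 2*F*s)
(-10/(-31 - 31))*E(-6, 3) = (-10/(-31 - 31))*(2*(-6)*3) = (-10/(-62))*(-36) = -1/62*(-10)*(-36) = (5/31)*(-36) = -180/31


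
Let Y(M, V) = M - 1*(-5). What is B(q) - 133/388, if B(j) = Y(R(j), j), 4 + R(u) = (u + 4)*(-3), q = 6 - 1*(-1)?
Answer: -12549/388 ≈ -32.343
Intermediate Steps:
q = 7 (q = 6 + 1 = 7)
R(u) = -16 - 3*u (R(u) = -4 + (u + 4)*(-3) = -4 + (4 + u)*(-3) = -4 + (-12 - 3*u) = -16 - 3*u)
Y(M, V) = 5 + M (Y(M, V) = M + 5 = 5 + M)
B(j) = -11 - 3*j (B(j) = 5 + (-16 - 3*j) = -11 - 3*j)
B(q) - 133/388 = (-11 - 3*7) - 133/388 = (-11 - 21) - 133/388 = -32 - 1*133/388 = -32 - 133/388 = -12549/388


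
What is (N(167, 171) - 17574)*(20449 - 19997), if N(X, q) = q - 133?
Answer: -7926272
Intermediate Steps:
N(X, q) = -133 + q
(N(167, 171) - 17574)*(20449 - 19997) = ((-133 + 171) - 17574)*(20449 - 19997) = (38 - 17574)*452 = -17536*452 = -7926272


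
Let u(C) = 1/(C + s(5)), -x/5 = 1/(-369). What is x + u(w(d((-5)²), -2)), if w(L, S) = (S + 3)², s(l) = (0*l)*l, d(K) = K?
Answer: 374/369 ≈ 1.0135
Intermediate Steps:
s(l) = 0 (s(l) = 0*l = 0)
w(L, S) = (3 + S)²
x = 5/369 (x = -5/(-369) = -5*(-1/369) = 5/369 ≈ 0.013550)
u(C) = 1/C (u(C) = 1/(C + 0) = 1/C)
x + u(w(d((-5)²), -2)) = 5/369 + 1/((3 - 2)²) = 5/369 + 1/(1²) = 5/369 + 1/1 = 5/369 + 1 = 374/369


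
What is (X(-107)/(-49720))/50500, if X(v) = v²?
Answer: -11449/2510860000 ≈ -4.5598e-6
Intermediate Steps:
(X(-107)/(-49720))/50500 = ((-107)²/(-49720))/50500 = (11449*(-1/49720))*(1/50500) = -11449/49720*1/50500 = -11449/2510860000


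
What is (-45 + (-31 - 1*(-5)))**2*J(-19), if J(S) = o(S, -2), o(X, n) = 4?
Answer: 20164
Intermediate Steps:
J(S) = 4
(-45 + (-31 - 1*(-5)))**2*J(-19) = (-45 + (-31 - 1*(-5)))**2*4 = (-45 + (-31 + 5))**2*4 = (-45 - 26)**2*4 = (-71)**2*4 = 5041*4 = 20164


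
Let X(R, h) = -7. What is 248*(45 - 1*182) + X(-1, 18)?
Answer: -33983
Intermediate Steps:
248*(45 - 1*182) + X(-1, 18) = 248*(45 - 1*182) - 7 = 248*(45 - 182) - 7 = 248*(-137) - 7 = -33976 - 7 = -33983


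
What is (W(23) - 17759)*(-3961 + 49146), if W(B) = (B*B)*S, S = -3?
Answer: -874149010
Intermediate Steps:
W(B) = -3*B² (W(B) = (B*B)*(-3) = B²*(-3) = -3*B²)
(W(23) - 17759)*(-3961 + 49146) = (-3*23² - 17759)*(-3961 + 49146) = (-3*529 - 17759)*45185 = (-1587 - 17759)*45185 = -19346*45185 = -874149010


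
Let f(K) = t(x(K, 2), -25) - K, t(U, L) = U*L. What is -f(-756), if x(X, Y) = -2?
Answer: -806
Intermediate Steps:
t(U, L) = L*U
f(K) = 50 - K (f(K) = -25*(-2) - K = 50 - K)
-f(-756) = -(50 - 1*(-756)) = -(50 + 756) = -1*806 = -806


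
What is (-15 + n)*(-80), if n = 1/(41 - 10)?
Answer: 37120/31 ≈ 1197.4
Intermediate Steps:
n = 1/31 ≈ 0.032258
(-15 + n)*(-80) = (-15 + 1/31)*(-80) = -464/31*(-80) = 37120/31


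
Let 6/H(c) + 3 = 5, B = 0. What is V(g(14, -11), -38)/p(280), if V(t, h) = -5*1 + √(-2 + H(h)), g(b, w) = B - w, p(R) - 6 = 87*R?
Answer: -2/12183 ≈ -0.00016416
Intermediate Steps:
H(c) = 3 (H(c) = 6/(-3 + 5) = 6/2 = 6*(½) = 3)
p(R) = 6 + 87*R
g(b, w) = -w (g(b, w) = 0 - w = -w)
V(t, h) = -4 (V(t, h) = -5*1 + √(-2 + 3) = -5 + √1 = -5 + 1 = -4)
V(g(14, -11), -38)/p(280) = -4/(6 + 87*280) = -4/(6 + 24360) = -4/24366 = -4*1/24366 = -2/12183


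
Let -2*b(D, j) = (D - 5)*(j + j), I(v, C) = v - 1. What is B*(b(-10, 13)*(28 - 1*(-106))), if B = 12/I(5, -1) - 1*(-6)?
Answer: 235170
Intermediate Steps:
I(v, C) = -1 + v
b(D, j) = -j*(-5 + D) (b(D, j) = -(D - 5)*(j + j)/2 = -(-5 + D)*2*j/2 = -j*(-5 + D))
B = 9 (B = 12/(-1 + 5) - 1*(-6) = 12/4 + 6 = 12*(¼) + 6 = 3 + 6 = 9)
B*(b(-10, 13)*(28 - 1*(-106))) = 9*((13*(5 - 1*(-10)))*(28 - 1*(-106))) = 9*((13*(5 + 10))*(28 + 106)) = 9*((13*15)*134) = 9*(195*134) = 9*26130 = 235170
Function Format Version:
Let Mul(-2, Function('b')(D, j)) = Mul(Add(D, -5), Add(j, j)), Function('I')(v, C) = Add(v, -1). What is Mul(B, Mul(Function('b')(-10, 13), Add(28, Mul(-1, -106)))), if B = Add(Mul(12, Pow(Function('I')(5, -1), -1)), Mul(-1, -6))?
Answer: 235170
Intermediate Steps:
Function('I')(v, C) = Add(-1, v)
Function('b')(D, j) = Mul(-1, j, Add(-5, D)) (Function('b')(D, j) = Mul(Rational(-1, 2), Mul(Add(D, -5), Add(j, j))) = Mul(Rational(-1, 2), Mul(Add(-5, D), Mul(2, j))) = Mul(Rational(-1, 2), Mul(2, j, Add(-5, D))) = Mul(-1, j, Add(-5, D)))
B = 9 (B = Add(Mul(12, Pow(Add(-1, 5), -1)), Mul(-1, -6)) = Add(Mul(12, Pow(4, -1)), 6) = Add(Mul(12, Rational(1, 4)), 6) = Add(3, 6) = 9)
Mul(B, Mul(Function('b')(-10, 13), Add(28, Mul(-1, -106)))) = Mul(9, Mul(Mul(13, Add(5, Mul(-1, -10))), Add(28, Mul(-1, -106)))) = Mul(9, Mul(Mul(13, Add(5, 10)), Add(28, 106))) = Mul(9, Mul(Mul(13, 15), 134)) = Mul(9, Mul(195, 134)) = Mul(9, 26130) = 235170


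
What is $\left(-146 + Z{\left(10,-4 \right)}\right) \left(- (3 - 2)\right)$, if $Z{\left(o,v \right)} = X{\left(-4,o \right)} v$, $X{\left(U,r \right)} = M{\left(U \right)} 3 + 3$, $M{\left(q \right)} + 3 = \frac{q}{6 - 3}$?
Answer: $106$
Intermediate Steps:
$M{\left(q \right)} = -3 + \frac{q}{3}$ ($M{\left(q \right)} = -3 + \frac{q}{6 - 3} = -3 + \frac{q}{3}$)
$X{\left(U,r \right)} = -6 + U$ ($X{\left(U,r \right)} = \left(-3 + \frac{U}{3}\right) 3 + 3 = \left(-9 + U\right) + 3 = -6 + U$)
$Z{\left(o,v \right)} = - 10 v$ ($Z{\left(o,v \right)} = \left(-6 - 4\right) v = - 10 v$)
$\left(-146 + Z{\left(10,-4 \right)}\right) \left(- (3 - 2)\right) = \left(-146 - -40\right) \left(- (3 - 2)\right) = \left(-146 + 40\right) \left(\left(-1\right) 1\right) = \left(-106\right) \left(-1\right) = 106$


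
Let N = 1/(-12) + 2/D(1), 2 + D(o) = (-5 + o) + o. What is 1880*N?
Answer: -2726/3 ≈ -908.67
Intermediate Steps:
D(o) = -7 + 2*o (D(o) = -2 + ((-5 + o) + o) = -2 + (-5 + 2*o) = -7 + 2*o)
N = -29/60 (N = 1/(-12) + 2/(-7 + 2*1) = 1*(-1/12) + 2/(-7 + 2) = -1/12 + 2/(-5) = -1/12 + 2*(-1/5) = -1/12 - 2/5 = -29/60 ≈ -0.48333)
1880*N = 1880*(-29/60) = -2726/3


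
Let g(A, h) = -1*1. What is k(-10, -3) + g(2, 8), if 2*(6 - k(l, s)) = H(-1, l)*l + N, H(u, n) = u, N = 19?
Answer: -19/2 ≈ -9.5000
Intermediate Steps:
g(A, h) = -1
k(l, s) = -7/2 + l/2 (k(l, s) = 6 - (-l + 19)/2 = 6 - (19 - l)/2 = 6 + (-19/2 + l/2) = -7/2 + l/2)
k(-10, -3) + g(2, 8) = (-7/2 + (½)*(-10)) - 1 = (-7/2 - 5) - 1 = -17/2 - 1 = -19/2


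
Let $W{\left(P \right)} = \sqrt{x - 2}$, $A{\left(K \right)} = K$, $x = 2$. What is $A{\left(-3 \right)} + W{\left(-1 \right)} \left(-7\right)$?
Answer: $-3$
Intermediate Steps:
$W{\left(P \right)} = 0$ ($W{\left(P \right)} = \sqrt{2 - 2} = \sqrt{0} = 0$)
$A{\left(-3 \right)} + W{\left(-1 \right)} \left(-7\right) = -3 + 0 \left(-7\right) = -3 + 0 = -3$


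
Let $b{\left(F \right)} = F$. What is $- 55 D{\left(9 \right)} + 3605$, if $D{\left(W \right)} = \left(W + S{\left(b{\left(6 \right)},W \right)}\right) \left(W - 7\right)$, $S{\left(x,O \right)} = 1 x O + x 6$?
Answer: $-7285$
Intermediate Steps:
$S{\left(x,O \right)} = 6 x + O x$ ($S{\left(x,O \right)} = x O + 6 x = O x + 6 x = 6 x + O x$)
$D{\left(W \right)} = \left(-7 + W\right) \left(36 + 7 W\right)$ ($D{\left(W \right)} = \left(W + 6 \left(6 + W\right)\right) \left(W - 7\right) = \left(W + \left(36 + 6 W\right)\right) \left(-7 + W\right) = \left(36 + 7 W\right) \left(-7 + W\right) = \left(-7 + W\right) \left(36 + 7 W\right)$)
$- 55 D{\left(9 \right)} + 3605 = - 55 \left(-252 - 117 + 7 \cdot 9^{2}\right) + 3605 = - 55 \left(-252 - 117 + 7 \cdot 81\right) + 3605 = - 55 \left(-252 - 117 + 567\right) + 3605 = \left(-55\right) 198 + 3605 = -10890 + 3605 = -7285$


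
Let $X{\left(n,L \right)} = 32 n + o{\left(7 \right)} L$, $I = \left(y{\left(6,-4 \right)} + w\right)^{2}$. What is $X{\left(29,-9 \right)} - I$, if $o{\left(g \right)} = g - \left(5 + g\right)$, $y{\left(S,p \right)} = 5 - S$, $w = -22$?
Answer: $444$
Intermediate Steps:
$o{\left(g \right)} = -5$
$I = 529$ ($I = \left(\left(5 - 6\right) - 22\right)^{2} = \left(-1 - 22\right)^{2} = \left(-23\right)^{2} = 529$)
$X{\left(n,L \right)} = - 5 L + 32 n$ ($X{\left(n,L \right)} = 32 n - 5 L = - 5 L + 32 n$)
$X{\left(29,-9 \right)} - I = \left(\left(-5\right) \left(-9\right) + 32 \cdot 29\right) - 529 = \left(45 + 928\right) - 529 = 973 - 529 = 444$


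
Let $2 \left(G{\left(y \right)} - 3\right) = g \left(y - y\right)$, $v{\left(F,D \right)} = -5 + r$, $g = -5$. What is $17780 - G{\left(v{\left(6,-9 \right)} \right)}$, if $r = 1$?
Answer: $17777$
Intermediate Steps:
$v{\left(F,D \right)} = -4$ ($v{\left(F,D \right)} = -5 + 1 = -4$)
$G{\left(y \right)} = 3$ ($G{\left(y \right)} = 3 + \frac{\left(-5\right) \left(y - y\right)}{2} = 3 + \frac{\left(-5\right) 0}{2} = 3 + \frac{1}{2} \cdot 0 = 3 + 0 = 3$)
$17780 - G{\left(v{\left(6,-9 \right)} \right)} = 17780 - 3 = 17777$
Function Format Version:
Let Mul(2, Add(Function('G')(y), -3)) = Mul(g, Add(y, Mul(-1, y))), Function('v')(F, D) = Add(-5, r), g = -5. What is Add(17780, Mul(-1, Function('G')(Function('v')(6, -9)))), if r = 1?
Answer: 17777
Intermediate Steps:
Function('v')(F, D) = -4 (Function('v')(F, D) = Add(-5, 1) = -4)
Function('G')(y) = 3 (Function('G')(y) = Add(3, Mul(Rational(1, 2), Mul(-5, Add(y, Mul(-1, y))))) = Add(3, Mul(Rational(1, 2), Mul(-5, 0))) = Add(3, Mul(Rational(1, 2), 0)) = Add(3, 0) = 3)
Add(17780, Mul(-1, Function('G')(Function('v')(6, -9)))) = Add(17780, Mul(-1, 3)) = Add(17780, -3) = 17777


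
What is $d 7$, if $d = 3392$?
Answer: $23744$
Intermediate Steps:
$d 7 = 3392 \cdot 7 = 23744$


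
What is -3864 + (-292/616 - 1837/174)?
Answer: -25958836/6699 ≈ -3875.0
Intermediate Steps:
-3864 + (-292/616 - 1837/174) = -3864 + (-292*1/616 - 1837*1/174) = -3864 + (-73/154 - 1837/174) = -3864 - 73900/6699 = -25958836/6699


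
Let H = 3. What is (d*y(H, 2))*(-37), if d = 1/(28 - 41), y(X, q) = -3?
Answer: -111/13 ≈ -8.5385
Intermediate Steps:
d = -1/13 (d = 1/(-13) = -1/13 ≈ -0.076923)
(d*y(H, 2))*(-37) = -1/13*(-3)*(-37) = (3/13)*(-37) = -111/13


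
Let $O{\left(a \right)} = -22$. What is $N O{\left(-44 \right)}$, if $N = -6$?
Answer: $132$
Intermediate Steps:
$N O{\left(-44 \right)} = \left(-6\right) \left(-22\right) = 132$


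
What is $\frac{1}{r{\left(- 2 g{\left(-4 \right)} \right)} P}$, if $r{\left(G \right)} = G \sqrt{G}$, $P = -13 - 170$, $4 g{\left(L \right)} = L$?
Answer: $- \frac{\sqrt{2}}{732} \approx -0.001932$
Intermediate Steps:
$g{\left(L \right)} = \frac{L}{4}$
$P = -183$ ($P = -13 - 170 = -183$)
$r{\left(G \right)} = G^{\frac{3}{2}}$
$\frac{1}{r{\left(- 2 g{\left(-4 \right)} \right)} P} = \frac{1}{\left(- 2 \cdot \frac{1}{4} \left(-4\right)\right)^{\frac{3}{2}} \left(-183\right)} = \frac{1}{\left(\left(-2\right) \left(-1\right)\right)^{\frac{3}{2}} \left(-183\right)} = \frac{1}{2^{\frac{3}{2}} \left(-183\right)} = \frac{1}{2 \sqrt{2} \left(-183\right)} = \frac{1}{\left(-366\right) \sqrt{2}} = - \frac{\sqrt{2}}{732}$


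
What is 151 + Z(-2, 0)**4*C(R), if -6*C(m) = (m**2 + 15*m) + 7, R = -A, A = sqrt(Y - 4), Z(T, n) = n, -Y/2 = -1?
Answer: 151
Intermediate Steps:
Y = 2 (Y = -2*(-1) = 2)
A = I*sqrt(2) (A = sqrt(2 - 4) = sqrt(-2) = I*sqrt(2) ≈ 1.4142*I)
R = -I*sqrt(2) ≈ -1.4142*I
C(m) = -7/6 - 5*m/2 - m**2/6 (C(m) = -((m**2 + 15*m) + 7)/6 = -(7 + m**2 + 15*m)/6 = -7/6 - 5*m/2 - m**2/6)
151 + Z(-2, 0)**4*C(R) = 151 + 0**4*(-7/6 - (-5)*I*sqrt(2)/2 - (-I*sqrt(2))**2/6) = 151 + 0*(-7/6 + 5*I*sqrt(2)/2 - 1/6*(-2)) = 151 + 0*(-7/6 + 5*I*sqrt(2)/2 + 1/3) = 151 + 0*(-5/6 + 5*I*sqrt(2)/2) = 151 + 0 = 151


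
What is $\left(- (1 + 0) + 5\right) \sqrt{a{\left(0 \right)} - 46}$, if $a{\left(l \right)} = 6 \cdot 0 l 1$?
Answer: $4 i \sqrt{46} \approx 27.129 i$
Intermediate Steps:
$a{\left(l \right)} = 0$ ($a{\left(l \right)} = 6 \cdot 0 \cdot 1 = 0 \cdot 1 = 0$)
$\left(- (1 + 0) + 5\right) \sqrt{a{\left(0 \right)} - 46} = \left(- (1 + 0) + 5\right) \sqrt{0 - 46} = \left(\left(-1\right) 1 + 5\right) \sqrt{-46} = \left(-1 + 5\right) i \sqrt{46} = 4 i \sqrt{46}$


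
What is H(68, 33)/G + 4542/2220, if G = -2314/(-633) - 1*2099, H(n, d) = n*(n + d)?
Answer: -604505059/490750610 ≈ -1.2318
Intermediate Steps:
H(n, d) = n*(d + n)
G = -1326353/633 (G = -2314*(-1/633) - 2099 = 2314/633 - 2099 = -1326353/633 ≈ -2095.3)
H(68, 33)/G + 4542/2220 = (68*(33 + 68))/(-1326353/633) + 4542/2220 = (68*101)*(-633/1326353) + 4542*(1/2220) = 6868*(-633/1326353) + 757/370 = -4347444/1326353 + 757/370 = -604505059/490750610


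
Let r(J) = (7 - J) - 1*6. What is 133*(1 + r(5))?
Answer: -399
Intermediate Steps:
r(J) = 1 - J (r(J) = (7 - J) - 6 = 1 - J)
133*(1 + r(5)) = 133*(1 + (1 - 1*5)) = 133*(1 + (1 - 5)) = 133*(1 - 4) = 133*(-3) = -399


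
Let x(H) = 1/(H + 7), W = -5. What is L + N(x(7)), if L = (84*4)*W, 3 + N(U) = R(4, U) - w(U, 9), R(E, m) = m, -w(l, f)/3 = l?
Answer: -11779/7 ≈ -1682.7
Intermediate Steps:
w(l, f) = -3*l
x(H) = 1/(7 + H)
N(U) = -3 + 4*U (N(U) = -3 + (U - (-3)*U) = -3 + (U + 3*U) = -3 + 4*U)
L = -1680 (L = (84*4)*(-5) = 336*(-5) = -1680)
L + N(x(7)) = -1680 + (-3 + 4/(7 + 7)) = -1680 + (-3 + 4/14) = -1680 + (-3 + 4*(1/14)) = -1680 + (-3 + 2/7) = -1680 - 19/7 = -11779/7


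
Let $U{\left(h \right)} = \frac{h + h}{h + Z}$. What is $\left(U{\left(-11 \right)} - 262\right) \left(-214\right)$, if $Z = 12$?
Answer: $60776$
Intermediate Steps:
$U{\left(h \right)} = \frac{2 h}{12 + h}$ ($U{\left(h \right)} = \frac{h + h}{h + 12} = \frac{2 h}{12 + h}$)
$\left(U{\left(-11 \right)} - 262\right) \left(-214\right) = \left(2 \left(-11\right) \frac{1}{12 - 11} - 262\right) \left(-214\right) = \left(2 \left(-11\right) 1^{-1} - 262\right) \left(-214\right) = \left(2 \left(-11\right) 1 - 262\right) \left(-214\right) = \left(-22 - 262\right) \left(-214\right) = \left(-284\right) \left(-214\right) = 60776$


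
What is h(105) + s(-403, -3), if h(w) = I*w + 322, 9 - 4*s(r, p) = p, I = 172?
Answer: 18385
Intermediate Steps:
s(r, p) = 9/4 - p/4
h(w) = 322 + 172*w (h(w) = 172*w + 322 = 322 + 172*w)
h(105) + s(-403, -3) = (322 + 172*105) + (9/4 - 1/4*(-3)) = (322 + 18060) + (9/4 + 3/4) = 18382 + 3 = 18385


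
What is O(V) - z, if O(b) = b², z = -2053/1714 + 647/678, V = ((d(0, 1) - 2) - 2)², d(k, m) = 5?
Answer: 361267/290523 ≈ 1.2435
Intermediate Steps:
V = 1 (V = ((5 - 2) - 2)² = (3 - 2)² = 1² = 1)
z = -70744/290523 (z = -2053*1/1714 + 647*(1/678) = -2053/1714 + 647/678 = -70744/290523 ≈ -0.24351)
O(V) - z = 1² - 1*(-70744/290523) = 1 + 70744/290523 = 361267/290523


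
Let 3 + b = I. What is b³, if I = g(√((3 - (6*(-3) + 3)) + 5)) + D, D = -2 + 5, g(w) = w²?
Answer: 12167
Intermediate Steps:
D = 3
I = 26 (I = (√((3 - (6*(-3) + 3)) + 5))² + 3 = (√((3 - (-18 + 3)) + 5))² + 3 = (√((3 - 1*(-15)) + 5))² + 3 = (√((3 + 15) + 5))² + 3 = (√(18 + 5))² + 3 = (√23)² + 3 = 23 + 3 = 26)
b = 23 (b = -3 + 26 = 23)
b³ = 23³ = 12167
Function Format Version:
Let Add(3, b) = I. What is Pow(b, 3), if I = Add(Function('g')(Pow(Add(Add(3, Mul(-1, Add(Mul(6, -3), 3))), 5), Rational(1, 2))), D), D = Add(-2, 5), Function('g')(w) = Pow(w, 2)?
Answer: 12167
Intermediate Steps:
D = 3
I = 26 (I = Add(Pow(Pow(Add(Add(3, Mul(-1, Add(Mul(6, -3), 3))), 5), Rational(1, 2)), 2), 3) = Add(Pow(Pow(Add(Add(3, Mul(-1, Add(-18, 3))), 5), Rational(1, 2)), 2), 3) = Add(Pow(Pow(Add(Add(3, Mul(-1, -15)), 5), Rational(1, 2)), 2), 3) = Add(Pow(Pow(Add(Add(3, 15), 5), Rational(1, 2)), 2), 3) = Add(Pow(Pow(Add(18, 5), Rational(1, 2)), 2), 3) = Add(Pow(Pow(23, Rational(1, 2)), 2), 3) = Add(23, 3) = 26)
b = 23 (b = Add(-3, 26) = 23)
Pow(b, 3) = Pow(23, 3) = 12167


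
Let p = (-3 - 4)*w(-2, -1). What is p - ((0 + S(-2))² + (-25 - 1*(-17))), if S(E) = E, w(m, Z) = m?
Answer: 18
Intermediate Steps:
p = 14 (p = (-3 - 4)*(-2) = -7*(-2) = 14)
p - ((0 + S(-2))² + (-25 - 1*(-17))) = 14 - ((0 - 2)² + (-25 - 1*(-17))) = 14 - ((-2)² + (-25 + 17)) = 14 - (4 - 8) = 14 - 1*(-4) = 14 + 4 = 18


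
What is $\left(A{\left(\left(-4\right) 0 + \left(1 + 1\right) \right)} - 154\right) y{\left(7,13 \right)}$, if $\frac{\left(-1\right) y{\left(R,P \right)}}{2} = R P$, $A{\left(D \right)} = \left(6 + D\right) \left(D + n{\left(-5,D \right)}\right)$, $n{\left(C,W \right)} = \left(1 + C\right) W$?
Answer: $36764$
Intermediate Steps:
$n{\left(C,W \right)} = W \left(1 + C\right)$
$A{\left(D \right)} = - 3 D \left(6 + D\right)$ ($A{\left(D \right)} = \left(6 + D\right) \left(D + D \left(1 - 5\right)\right) = \left(6 + D\right) \left(D + D \left(-4\right)\right) = \left(6 + D\right) \left(D - 4 D\right) = \left(6 + D\right) \left(- 3 D\right) = - 3 D \left(6 + D\right)$)
$y{\left(R,P \right)} = - 2 P R$ ($y{\left(R,P \right)} = - 2 R P = - 2 P R$)
$\left(A{\left(\left(-4\right) 0 + \left(1 + 1\right) \right)} - 154\right) y{\left(7,13 \right)} = \left(3 \left(\left(-4\right) 0 + \left(1 + 1\right)\right) \left(-6 - \left(\left(-4\right) 0 + \left(1 + 1\right)\right)\right) - 154\right) \left(\left(-2\right) 13 \cdot 7\right) = \left(3 \left(0 + 2\right) \left(-6 - \left(0 + 2\right)\right) - 154\right) \left(-182\right) = \left(3 \cdot 2 \left(-6 - 2\right) - 154\right) \left(-182\right) = \left(3 \cdot 2 \left(-8\right) - 154\right) \left(-182\right) = \left(-48 - 154\right) \left(-182\right) = \left(-202\right) \left(-182\right) = 36764$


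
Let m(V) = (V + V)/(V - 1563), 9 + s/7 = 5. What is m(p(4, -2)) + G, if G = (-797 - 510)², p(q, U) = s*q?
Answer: 2861317299/1675 ≈ 1.7083e+6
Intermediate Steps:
s = -28 (s = -63 + 7*5 = -63 + 35 = -28)
p(q, U) = -28*q
G = 1708249 (G = (-1307)² = 1708249)
m(V) = 2*V/(-1563 + V) (m(V) = (2*V)/(-1563 + V) = 2*V/(-1563 + V))
m(p(4, -2)) + G = 2*(-28*4)/(-1563 - 28*4) + 1708249 = 2*(-112)/(-1563 - 112) + 1708249 = 2*(-112)/(-1675) + 1708249 = 2*(-112)*(-1/1675) + 1708249 = 224/1675 + 1708249 = 2861317299/1675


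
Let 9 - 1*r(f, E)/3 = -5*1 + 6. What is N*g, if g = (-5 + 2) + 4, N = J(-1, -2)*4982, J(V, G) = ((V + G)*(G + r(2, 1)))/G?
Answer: 164406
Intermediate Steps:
r(f, E) = 24 (r(f, E) = 27 - 3*(-5*1 + 6) = 27 - 3*(-5 + 6) = 27 - 3*1 = 27 - 3 = 24)
J(V, G) = (24 + G)*(G + V)/G (J(V, G) = ((V + G)*(G + 24))/G = ((G + V)*(24 + G))/G = ((24 + G)*(G + V))/G = (24 + G)*(G + V)/G)
N = 164406 (N = (24 - 2 - 1 + 24*(-1)/(-2))*4982 = (24 - 2 - 1 + 24*(-1)*(-½))*4982 = (24 - 2 - 1 + 12)*4982 = 33*4982 = 164406)
g = 1 (g = -3 + 4 = 1)
N*g = 164406*1 = 164406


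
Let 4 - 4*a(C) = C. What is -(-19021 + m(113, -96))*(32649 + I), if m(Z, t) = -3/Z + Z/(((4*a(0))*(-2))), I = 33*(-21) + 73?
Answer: 551147889533/904 ≈ 6.0968e+8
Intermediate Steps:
a(C) = 1 - C/4
I = -620 (I = -693 + 73 = -620)
m(Z, t) = -3/Z - Z/8 (m(Z, t) = -3/Z + Z/(((4*(1 - ¼*0))*(-2))) = -3/Z + Z/(((4*(1 + 0))*(-2))) = -3/Z + Z/(((4*1)*(-2))) = -3/Z + Z/((4*(-2))) = -3/Z + Z/(-8) = -3/Z + Z*(-⅛) = -3/Z - Z/8)
-(-19021 + m(113, -96))*(32649 + I) = -(-19021 + (-3/113 - ⅛*113))*(32649 - 620) = -(-19021 + (-3*1/113 - 113/8))*32029 = -(-19021 + (-3/113 - 113/8))*32029 = -(-19021 - 12793/904)*32029 = -(-17207777)*32029/904 = -1*(-551147889533/904) = 551147889533/904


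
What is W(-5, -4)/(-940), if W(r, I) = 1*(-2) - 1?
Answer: 3/940 ≈ 0.0031915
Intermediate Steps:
W(r, I) = -3 (W(r, I) = -2 - 1 = -3)
W(-5, -4)/(-940) = -3/(-940) = -3*(-1/940) = 3/940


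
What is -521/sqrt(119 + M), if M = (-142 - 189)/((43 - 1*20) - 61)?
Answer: -521*sqrt(184414)/4853 ≈ -46.102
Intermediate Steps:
M = 331/38 (M = -331/((43 - 20) - 61) = -331/(23 - 61) = -331/(-38) = -331*(-1/38) = 331/38 ≈ 8.7105)
-521/sqrt(119 + M) = -521/sqrt(119 + 331/38) = -521*sqrt(184414)/4853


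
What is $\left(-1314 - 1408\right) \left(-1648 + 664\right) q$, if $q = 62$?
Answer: $166063776$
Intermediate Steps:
$\left(-1314 - 1408\right) \left(-1648 + 664\right) q = \left(-1314 - 1408\right) \left(-1648 + 664\right) 62 = \left(-2722\right) \left(-984\right) 62 = 2678448 \cdot 62 = 166063776$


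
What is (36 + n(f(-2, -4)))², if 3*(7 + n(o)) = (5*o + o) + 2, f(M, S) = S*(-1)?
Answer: 12769/9 ≈ 1418.8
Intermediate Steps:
f(M, S) = -S
n(o) = -19/3 + 2*o (n(o) = -7 + ((5*o + o) + 2)/3 = -7 + (6*o + 2)/3 = -7 + (2 + 6*o)/3 = -7 + (⅔ + 2*o) = -19/3 + 2*o)
(36 + n(f(-2, -4)))² = (36 + (-19/3 + 2*(-1*(-4))))² = (36 + (-19/3 + 2*4))² = (36 + (-19/3 + 8))² = (36 + 5/3)² = (113/3)² = 12769/9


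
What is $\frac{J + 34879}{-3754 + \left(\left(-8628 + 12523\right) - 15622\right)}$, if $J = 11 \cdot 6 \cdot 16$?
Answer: $- \frac{35935}{15481} \approx -2.3212$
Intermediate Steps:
$J = 1056$ ($J = 66 \cdot 16 = 1056$)
$\frac{J + 34879}{-3754 + \left(\left(-8628 + 12523\right) - 15622\right)} = \frac{1056 + 34879}{-3754 + \left(\left(-8628 + 12523\right) - 15622\right)} = \frac{35935}{-3754 + \left(3895 - 15622\right)} = \frac{35935}{-3754 - 11727} = \frac{35935}{-15481} = 35935 \left(- \frac{1}{15481}\right) = - \frac{35935}{15481}$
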